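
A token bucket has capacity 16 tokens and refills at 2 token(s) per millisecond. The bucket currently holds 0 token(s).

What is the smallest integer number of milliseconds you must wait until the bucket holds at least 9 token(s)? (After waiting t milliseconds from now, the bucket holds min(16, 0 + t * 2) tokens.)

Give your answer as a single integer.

Need 0 + t * 2 >= 9, so t >= 9/2.
Smallest integer t = ceil(9/2) = 5.

Answer: 5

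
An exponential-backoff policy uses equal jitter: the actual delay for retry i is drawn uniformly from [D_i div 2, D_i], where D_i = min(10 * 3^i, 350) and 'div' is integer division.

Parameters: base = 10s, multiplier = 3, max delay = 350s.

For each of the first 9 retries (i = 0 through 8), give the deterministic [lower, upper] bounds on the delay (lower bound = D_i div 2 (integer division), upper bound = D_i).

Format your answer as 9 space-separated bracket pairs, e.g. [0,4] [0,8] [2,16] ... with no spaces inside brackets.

Answer: [5,10] [15,30] [45,90] [135,270] [175,350] [175,350] [175,350] [175,350] [175,350]

Derivation:
Computing bounds per retry:
  i=0: D_i=min(10*3^0,350)=10, bounds=[5,10]
  i=1: D_i=min(10*3^1,350)=30, bounds=[15,30]
  i=2: D_i=min(10*3^2,350)=90, bounds=[45,90]
  i=3: D_i=min(10*3^3,350)=270, bounds=[135,270]
  i=4: D_i=min(10*3^4,350)=350, bounds=[175,350]
  i=5: D_i=min(10*3^5,350)=350, bounds=[175,350]
  i=6: D_i=min(10*3^6,350)=350, bounds=[175,350]
  i=7: D_i=min(10*3^7,350)=350, bounds=[175,350]
  i=8: D_i=min(10*3^8,350)=350, bounds=[175,350]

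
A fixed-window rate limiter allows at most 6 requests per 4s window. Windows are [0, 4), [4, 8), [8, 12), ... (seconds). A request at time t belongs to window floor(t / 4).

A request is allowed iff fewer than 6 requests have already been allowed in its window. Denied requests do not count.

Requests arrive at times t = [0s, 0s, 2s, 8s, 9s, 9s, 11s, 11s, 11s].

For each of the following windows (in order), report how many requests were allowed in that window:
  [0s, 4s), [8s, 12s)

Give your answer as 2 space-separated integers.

Processing requests:
  req#1 t=0s (window 0): ALLOW
  req#2 t=0s (window 0): ALLOW
  req#3 t=2s (window 0): ALLOW
  req#4 t=8s (window 2): ALLOW
  req#5 t=9s (window 2): ALLOW
  req#6 t=9s (window 2): ALLOW
  req#7 t=11s (window 2): ALLOW
  req#8 t=11s (window 2): ALLOW
  req#9 t=11s (window 2): ALLOW

Allowed counts by window: 3 6

Answer: 3 6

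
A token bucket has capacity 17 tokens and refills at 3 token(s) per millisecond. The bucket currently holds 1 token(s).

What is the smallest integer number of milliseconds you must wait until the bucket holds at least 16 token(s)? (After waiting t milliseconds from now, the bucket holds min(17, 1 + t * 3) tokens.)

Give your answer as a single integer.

Answer: 5

Derivation:
Need 1 + t * 3 >= 16, so t >= 15/3.
Smallest integer t = ceil(15/3) = 5.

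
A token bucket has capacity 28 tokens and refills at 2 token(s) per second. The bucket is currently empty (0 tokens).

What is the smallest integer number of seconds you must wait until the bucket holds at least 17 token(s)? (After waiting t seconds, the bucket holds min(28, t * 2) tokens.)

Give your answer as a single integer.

Answer: 9

Derivation:
Need t * 2 >= 17, so t >= 17/2.
Smallest integer t = ceil(17/2) = 9.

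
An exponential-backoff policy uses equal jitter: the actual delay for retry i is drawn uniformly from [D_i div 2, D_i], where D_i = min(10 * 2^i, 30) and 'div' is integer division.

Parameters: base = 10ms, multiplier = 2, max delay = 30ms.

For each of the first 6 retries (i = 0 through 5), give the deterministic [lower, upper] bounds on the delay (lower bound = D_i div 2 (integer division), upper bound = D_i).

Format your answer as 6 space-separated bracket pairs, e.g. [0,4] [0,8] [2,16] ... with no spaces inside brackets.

Answer: [5,10] [10,20] [15,30] [15,30] [15,30] [15,30]

Derivation:
Computing bounds per retry:
  i=0: D_i=min(10*2^0,30)=10, bounds=[5,10]
  i=1: D_i=min(10*2^1,30)=20, bounds=[10,20]
  i=2: D_i=min(10*2^2,30)=30, bounds=[15,30]
  i=3: D_i=min(10*2^3,30)=30, bounds=[15,30]
  i=4: D_i=min(10*2^4,30)=30, bounds=[15,30]
  i=5: D_i=min(10*2^5,30)=30, bounds=[15,30]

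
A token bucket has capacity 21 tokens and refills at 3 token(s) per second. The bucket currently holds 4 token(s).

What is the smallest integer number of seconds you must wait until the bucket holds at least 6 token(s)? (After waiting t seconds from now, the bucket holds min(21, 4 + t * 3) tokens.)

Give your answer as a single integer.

Answer: 1

Derivation:
Need 4 + t * 3 >= 6, so t >= 2/3.
Smallest integer t = ceil(2/3) = 1.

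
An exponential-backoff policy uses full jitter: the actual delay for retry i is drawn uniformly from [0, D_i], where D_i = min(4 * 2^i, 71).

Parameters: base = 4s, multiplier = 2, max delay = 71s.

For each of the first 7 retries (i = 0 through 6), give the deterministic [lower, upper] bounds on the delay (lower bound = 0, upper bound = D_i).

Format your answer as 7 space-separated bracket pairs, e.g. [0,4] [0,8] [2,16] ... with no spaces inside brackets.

Answer: [0,4] [0,8] [0,16] [0,32] [0,64] [0,71] [0,71]

Derivation:
Computing bounds per retry:
  i=0: D_i=min(4*2^0,71)=4, bounds=[0,4]
  i=1: D_i=min(4*2^1,71)=8, bounds=[0,8]
  i=2: D_i=min(4*2^2,71)=16, bounds=[0,16]
  i=3: D_i=min(4*2^3,71)=32, bounds=[0,32]
  i=4: D_i=min(4*2^4,71)=64, bounds=[0,64]
  i=5: D_i=min(4*2^5,71)=71, bounds=[0,71]
  i=6: D_i=min(4*2^6,71)=71, bounds=[0,71]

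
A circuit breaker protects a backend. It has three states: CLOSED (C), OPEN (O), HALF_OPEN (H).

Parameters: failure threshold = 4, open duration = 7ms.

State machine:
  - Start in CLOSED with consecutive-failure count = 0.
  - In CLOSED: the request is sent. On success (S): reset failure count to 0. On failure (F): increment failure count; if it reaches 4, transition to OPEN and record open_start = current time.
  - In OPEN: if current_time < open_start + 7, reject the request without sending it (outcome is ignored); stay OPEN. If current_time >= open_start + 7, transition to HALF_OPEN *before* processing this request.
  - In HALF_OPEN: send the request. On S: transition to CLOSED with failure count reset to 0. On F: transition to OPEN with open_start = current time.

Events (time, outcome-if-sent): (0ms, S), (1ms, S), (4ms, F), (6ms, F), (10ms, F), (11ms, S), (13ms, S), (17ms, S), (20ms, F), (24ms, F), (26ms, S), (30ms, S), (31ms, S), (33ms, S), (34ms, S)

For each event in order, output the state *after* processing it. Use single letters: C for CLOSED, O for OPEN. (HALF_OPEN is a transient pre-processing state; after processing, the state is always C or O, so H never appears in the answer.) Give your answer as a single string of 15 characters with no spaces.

Answer: CCCCCCCCCCCCCCC

Derivation:
State after each event:
  event#1 t=0ms outcome=S: state=CLOSED
  event#2 t=1ms outcome=S: state=CLOSED
  event#3 t=4ms outcome=F: state=CLOSED
  event#4 t=6ms outcome=F: state=CLOSED
  event#5 t=10ms outcome=F: state=CLOSED
  event#6 t=11ms outcome=S: state=CLOSED
  event#7 t=13ms outcome=S: state=CLOSED
  event#8 t=17ms outcome=S: state=CLOSED
  event#9 t=20ms outcome=F: state=CLOSED
  event#10 t=24ms outcome=F: state=CLOSED
  event#11 t=26ms outcome=S: state=CLOSED
  event#12 t=30ms outcome=S: state=CLOSED
  event#13 t=31ms outcome=S: state=CLOSED
  event#14 t=33ms outcome=S: state=CLOSED
  event#15 t=34ms outcome=S: state=CLOSED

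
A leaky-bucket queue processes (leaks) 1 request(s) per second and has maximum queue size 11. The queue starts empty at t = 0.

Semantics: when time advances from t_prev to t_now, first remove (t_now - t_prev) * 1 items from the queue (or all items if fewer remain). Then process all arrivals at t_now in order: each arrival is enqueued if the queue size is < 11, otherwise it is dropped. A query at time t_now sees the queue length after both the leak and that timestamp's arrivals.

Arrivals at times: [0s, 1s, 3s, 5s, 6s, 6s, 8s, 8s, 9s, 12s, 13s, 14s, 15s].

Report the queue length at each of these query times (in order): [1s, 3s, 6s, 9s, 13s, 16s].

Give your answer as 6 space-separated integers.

Answer: 1 1 2 2 1 0

Derivation:
Queue lengths at query times:
  query t=1s: backlog = 1
  query t=3s: backlog = 1
  query t=6s: backlog = 2
  query t=9s: backlog = 2
  query t=13s: backlog = 1
  query t=16s: backlog = 0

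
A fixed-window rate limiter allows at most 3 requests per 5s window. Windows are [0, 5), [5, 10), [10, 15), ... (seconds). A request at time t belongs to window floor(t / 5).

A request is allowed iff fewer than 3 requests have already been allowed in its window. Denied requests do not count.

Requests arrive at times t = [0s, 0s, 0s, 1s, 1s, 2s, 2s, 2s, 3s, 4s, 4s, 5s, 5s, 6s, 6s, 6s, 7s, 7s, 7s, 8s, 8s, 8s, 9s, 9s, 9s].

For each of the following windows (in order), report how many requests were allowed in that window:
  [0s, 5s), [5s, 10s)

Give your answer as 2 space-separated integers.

Processing requests:
  req#1 t=0s (window 0): ALLOW
  req#2 t=0s (window 0): ALLOW
  req#3 t=0s (window 0): ALLOW
  req#4 t=1s (window 0): DENY
  req#5 t=1s (window 0): DENY
  req#6 t=2s (window 0): DENY
  req#7 t=2s (window 0): DENY
  req#8 t=2s (window 0): DENY
  req#9 t=3s (window 0): DENY
  req#10 t=4s (window 0): DENY
  req#11 t=4s (window 0): DENY
  req#12 t=5s (window 1): ALLOW
  req#13 t=5s (window 1): ALLOW
  req#14 t=6s (window 1): ALLOW
  req#15 t=6s (window 1): DENY
  req#16 t=6s (window 1): DENY
  req#17 t=7s (window 1): DENY
  req#18 t=7s (window 1): DENY
  req#19 t=7s (window 1): DENY
  req#20 t=8s (window 1): DENY
  req#21 t=8s (window 1): DENY
  req#22 t=8s (window 1): DENY
  req#23 t=9s (window 1): DENY
  req#24 t=9s (window 1): DENY
  req#25 t=9s (window 1): DENY

Allowed counts by window: 3 3

Answer: 3 3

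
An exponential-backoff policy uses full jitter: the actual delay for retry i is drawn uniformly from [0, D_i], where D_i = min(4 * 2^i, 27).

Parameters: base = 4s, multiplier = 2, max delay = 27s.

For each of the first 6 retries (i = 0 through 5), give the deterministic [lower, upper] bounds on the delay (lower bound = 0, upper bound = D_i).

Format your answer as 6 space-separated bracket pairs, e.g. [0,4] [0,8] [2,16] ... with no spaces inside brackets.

Computing bounds per retry:
  i=0: D_i=min(4*2^0,27)=4, bounds=[0,4]
  i=1: D_i=min(4*2^1,27)=8, bounds=[0,8]
  i=2: D_i=min(4*2^2,27)=16, bounds=[0,16]
  i=3: D_i=min(4*2^3,27)=27, bounds=[0,27]
  i=4: D_i=min(4*2^4,27)=27, bounds=[0,27]
  i=5: D_i=min(4*2^5,27)=27, bounds=[0,27]

Answer: [0,4] [0,8] [0,16] [0,27] [0,27] [0,27]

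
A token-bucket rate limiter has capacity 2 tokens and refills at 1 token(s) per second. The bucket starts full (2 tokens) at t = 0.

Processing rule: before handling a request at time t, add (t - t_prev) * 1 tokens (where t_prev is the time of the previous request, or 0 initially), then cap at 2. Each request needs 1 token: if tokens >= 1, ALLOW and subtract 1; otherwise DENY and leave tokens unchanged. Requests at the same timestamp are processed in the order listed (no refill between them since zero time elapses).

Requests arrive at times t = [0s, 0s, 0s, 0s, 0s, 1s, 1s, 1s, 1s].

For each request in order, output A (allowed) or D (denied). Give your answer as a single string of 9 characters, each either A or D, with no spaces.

Simulating step by step:
  req#1 t=0s: ALLOW
  req#2 t=0s: ALLOW
  req#3 t=0s: DENY
  req#4 t=0s: DENY
  req#5 t=0s: DENY
  req#6 t=1s: ALLOW
  req#7 t=1s: DENY
  req#8 t=1s: DENY
  req#9 t=1s: DENY

Answer: AADDDADDD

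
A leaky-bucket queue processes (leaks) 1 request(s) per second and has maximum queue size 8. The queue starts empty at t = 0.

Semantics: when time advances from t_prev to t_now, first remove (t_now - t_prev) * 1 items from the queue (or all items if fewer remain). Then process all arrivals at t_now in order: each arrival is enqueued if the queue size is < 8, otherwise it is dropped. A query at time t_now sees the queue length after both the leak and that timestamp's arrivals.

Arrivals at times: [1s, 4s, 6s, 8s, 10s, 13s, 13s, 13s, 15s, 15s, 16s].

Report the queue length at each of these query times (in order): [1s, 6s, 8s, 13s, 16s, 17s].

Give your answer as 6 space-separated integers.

Answer: 1 1 1 3 3 2

Derivation:
Queue lengths at query times:
  query t=1s: backlog = 1
  query t=6s: backlog = 1
  query t=8s: backlog = 1
  query t=13s: backlog = 3
  query t=16s: backlog = 3
  query t=17s: backlog = 2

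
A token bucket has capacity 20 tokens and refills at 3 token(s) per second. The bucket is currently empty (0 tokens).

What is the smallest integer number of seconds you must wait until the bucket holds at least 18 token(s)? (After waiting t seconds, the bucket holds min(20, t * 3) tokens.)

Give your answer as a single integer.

Answer: 6

Derivation:
Need t * 3 >= 18, so t >= 18/3.
Smallest integer t = ceil(18/3) = 6.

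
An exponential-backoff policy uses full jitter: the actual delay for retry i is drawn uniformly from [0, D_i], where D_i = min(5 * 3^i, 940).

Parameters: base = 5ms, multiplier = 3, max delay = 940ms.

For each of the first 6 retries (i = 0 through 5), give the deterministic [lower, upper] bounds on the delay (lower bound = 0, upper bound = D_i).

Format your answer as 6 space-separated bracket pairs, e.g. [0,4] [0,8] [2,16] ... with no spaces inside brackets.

Computing bounds per retry:
  i=0: D_i=min(5*3^0,940)=5, bounds=[0,5]
  i=1: D_i=min(5*3^1,940)=15, bounds=[0,15]
  i=2: D_i=min(5*3^2,940)=45, bounds=[0,45]
  i=3: D_i=min(5*3^3,940)=135, bounds=[0,135]
  i=4: D_i=min(5*3^4,940)=405, bounds=[0,405]
  i=5: D_i=min(5*3^5,940)=940, bounds=[0,940]

Answer: [0,5] [0,15] [0,45] [0,135] [0,405] [0,940]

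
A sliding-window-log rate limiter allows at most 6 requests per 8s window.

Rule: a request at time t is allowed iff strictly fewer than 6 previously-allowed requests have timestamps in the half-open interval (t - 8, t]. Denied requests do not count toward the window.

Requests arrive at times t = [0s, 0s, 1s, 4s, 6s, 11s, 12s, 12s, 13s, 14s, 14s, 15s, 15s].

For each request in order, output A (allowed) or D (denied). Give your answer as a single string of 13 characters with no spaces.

Answer: AAAAAAAAAAADD

Derivation:
Tracking allowed requests in the window:
  req#1 t=0s: ALLOW
  req#2 t=0s: ALLOW
  req#3 t=1s: ALLOW
  req#4 t=4s: ALLOW
  req#5 t=6s: ALLOW
  req#6 t=11s: ALLOW
  req#7 t=12s: ALLOW
  req#8 t=12s: ALLOW
  req#9 t=13s: ALLOW
  req#10 t=14s: ALLOW
  req#11 t=14s: ALLOW
  req#12 t=15s: DENY
  req#13 t=15s: DENY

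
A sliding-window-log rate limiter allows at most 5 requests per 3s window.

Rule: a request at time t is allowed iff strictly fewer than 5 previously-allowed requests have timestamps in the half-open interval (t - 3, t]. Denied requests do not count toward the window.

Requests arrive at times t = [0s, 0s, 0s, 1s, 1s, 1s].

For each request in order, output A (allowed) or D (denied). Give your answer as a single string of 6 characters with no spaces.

Tracking allowed requests in the window:
  req#1 t=0s: ALLOW
  req#2 t=0s: ALLOW
  req#3 t=0s: ALLOW
  req#4 t=1s: ALLOW
  req#5 t=1s: ALLOW
  req#6 t=1s: DENY

Answer: AAAAAD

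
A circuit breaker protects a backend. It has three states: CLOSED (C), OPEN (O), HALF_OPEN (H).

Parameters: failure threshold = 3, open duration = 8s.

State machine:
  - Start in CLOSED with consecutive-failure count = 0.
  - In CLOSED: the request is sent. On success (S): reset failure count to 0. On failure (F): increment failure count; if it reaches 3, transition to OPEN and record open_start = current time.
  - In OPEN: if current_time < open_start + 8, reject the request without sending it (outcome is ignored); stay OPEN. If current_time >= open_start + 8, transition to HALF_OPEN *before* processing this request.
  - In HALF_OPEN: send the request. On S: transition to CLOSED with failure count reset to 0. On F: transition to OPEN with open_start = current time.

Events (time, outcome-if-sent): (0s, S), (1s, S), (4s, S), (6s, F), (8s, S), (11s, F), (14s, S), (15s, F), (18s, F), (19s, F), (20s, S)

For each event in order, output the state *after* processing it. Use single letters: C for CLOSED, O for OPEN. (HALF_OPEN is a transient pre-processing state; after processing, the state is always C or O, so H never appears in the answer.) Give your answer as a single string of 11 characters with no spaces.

State after each event:
  event#1 t=0s outcome=S: state=CLOSED
  event#2 t=1s outcome=S: state=CLOSED
  event#3 t=4s outcome=S: state=CLOSED
  event#4 t=6s outcome=F: state=CLOSED
  event#5 t=8s outcome=S: state=CLOSED
  event#6 t=11s outcome=F: state=CLOSED
  event#7 t=14s outcome=S: state=CLOSED
  event#8 t=15s outcome=F: state=CLOSED
  event#9 t=18s outcome=F: state=CLOSED
  event#10 t=19s outcome=F: state=OPEN
  event#11 t=20s outcome=S: state=OPEN

Answer: CCCCCCCCCOO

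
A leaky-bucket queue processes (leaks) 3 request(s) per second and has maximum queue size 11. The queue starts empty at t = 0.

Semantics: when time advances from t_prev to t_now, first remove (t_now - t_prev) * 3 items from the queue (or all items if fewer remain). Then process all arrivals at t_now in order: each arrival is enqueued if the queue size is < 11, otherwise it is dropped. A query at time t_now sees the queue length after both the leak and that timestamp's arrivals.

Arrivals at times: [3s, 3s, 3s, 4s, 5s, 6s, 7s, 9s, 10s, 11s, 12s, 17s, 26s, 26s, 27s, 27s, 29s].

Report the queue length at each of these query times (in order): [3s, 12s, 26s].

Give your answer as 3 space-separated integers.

Queue lengths at query times:
  query t=3s: backlog = 3
  query t=12s: backlog = 1
  query t=26s: backlog = 2

Answer: 3 1 2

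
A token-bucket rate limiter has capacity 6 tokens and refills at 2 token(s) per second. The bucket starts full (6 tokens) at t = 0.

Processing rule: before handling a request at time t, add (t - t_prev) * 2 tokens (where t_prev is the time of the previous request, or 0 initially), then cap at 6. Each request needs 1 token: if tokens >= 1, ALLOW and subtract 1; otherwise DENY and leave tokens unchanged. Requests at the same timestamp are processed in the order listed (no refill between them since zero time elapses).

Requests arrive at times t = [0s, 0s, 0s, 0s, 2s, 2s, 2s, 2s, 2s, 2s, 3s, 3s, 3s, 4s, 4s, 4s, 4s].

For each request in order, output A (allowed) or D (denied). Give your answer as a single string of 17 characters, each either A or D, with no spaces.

Answer: AAAAAAAAAAAADAADD

Derivation:
Simulating step by step:
  req#1 t=0s: ALLOW
  req#2 t=0s: ALLOW
  req#3 t=0s: ALLOW
  req#4 t=0s: ALLOW
  req#5 t=2s: ALLOW
  req#6 t=2s: ALLOW
  req#7 t=2s: ALLOW
  req#8 t=2s: ALLOW
  req#9 t=2s: ALLOW
  req#10 t=2s: ALLOW
  req#11 t=3s: ALLOW
  req#12 t=3s: ALLOW
  req#13 t=3s: DENY
  req#14 t=4s: ALLOW
  req#15 t=4s: ALLOW
  req#16 t=4s: DENY
  req#17 t=4s: DENY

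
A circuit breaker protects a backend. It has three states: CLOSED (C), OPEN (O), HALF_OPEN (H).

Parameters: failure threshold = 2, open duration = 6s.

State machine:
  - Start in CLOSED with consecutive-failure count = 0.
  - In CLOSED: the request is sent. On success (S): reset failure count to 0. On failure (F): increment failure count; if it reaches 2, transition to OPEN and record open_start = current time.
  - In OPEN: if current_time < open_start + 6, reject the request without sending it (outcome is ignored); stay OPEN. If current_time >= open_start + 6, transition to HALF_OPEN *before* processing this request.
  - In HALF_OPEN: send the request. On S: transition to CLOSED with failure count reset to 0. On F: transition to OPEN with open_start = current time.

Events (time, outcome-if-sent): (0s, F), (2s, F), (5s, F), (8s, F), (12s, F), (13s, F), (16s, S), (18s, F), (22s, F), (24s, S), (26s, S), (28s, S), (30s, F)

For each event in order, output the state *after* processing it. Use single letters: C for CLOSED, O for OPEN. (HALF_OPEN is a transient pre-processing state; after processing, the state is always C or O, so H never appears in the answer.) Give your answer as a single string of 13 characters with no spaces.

Answer: COOOOOCCOOOCC

Derivation:
State after each event:
  event#1 t=0s outcome=F: state=CLOSED
  event#2 t=2s outcome=F: state=OPEN
  event#3 t=5s outcome=F: state=OPEN
  event#4 t=8s outcome=F: state=OPEN
  event#5 t=12s outcome=F: state=OPEN
  event#6 t=13s outcome=F: state=OPEN
  event#7 t=16s outcome=S: state=CLOSED
  event#8 t=18s outcome=F: state=CLOSED
  event#9 t=22s outcome=F: state=OPEN
  event#10 t=24s outcome=S: state=OPEN
  event#11 t=26s outcome=S: state=OPEN
  event#12 t=28s outcome=S: state=CLOSED
  event#13 t=30s outcome=F: state=CLOSED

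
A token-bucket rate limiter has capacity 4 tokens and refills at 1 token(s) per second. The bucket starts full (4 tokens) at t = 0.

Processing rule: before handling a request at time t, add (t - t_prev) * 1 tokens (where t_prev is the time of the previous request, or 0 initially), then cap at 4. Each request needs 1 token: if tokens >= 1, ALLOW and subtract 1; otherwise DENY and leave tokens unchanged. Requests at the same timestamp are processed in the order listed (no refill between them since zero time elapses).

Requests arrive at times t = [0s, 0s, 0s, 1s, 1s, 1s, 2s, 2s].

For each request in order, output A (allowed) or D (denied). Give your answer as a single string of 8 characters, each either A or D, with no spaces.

Simulating step by step:
  req#1 t=0s: ALLOW
  req#2 t=0s: ALLOW
  req#3 t=0s: ALLOW
  req#4 t=1s: ALLOW
  req#5 t=1s: ALLOW
  req#6 t=1s: DENY
  req#7 t=2s: ALLOW
  req#8 t=2s: DENY

Answer: AAAAADAD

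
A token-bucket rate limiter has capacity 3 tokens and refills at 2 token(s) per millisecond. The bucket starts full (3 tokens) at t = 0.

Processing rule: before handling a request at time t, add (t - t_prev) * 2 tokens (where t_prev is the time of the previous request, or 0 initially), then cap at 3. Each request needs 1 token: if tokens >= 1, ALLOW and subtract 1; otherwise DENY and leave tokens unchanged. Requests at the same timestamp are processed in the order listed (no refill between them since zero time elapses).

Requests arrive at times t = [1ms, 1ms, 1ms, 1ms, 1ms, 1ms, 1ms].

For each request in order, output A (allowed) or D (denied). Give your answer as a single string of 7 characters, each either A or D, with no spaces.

Answer: AAADDDD

Derivation:
Simulating step by step:
  req#1 t=1ms: ALLOW
  req#2 t=1ms: ALLOW
  req#3 t=1ms: ALLOW
  req#4 t=1ms: DENY
  req#5 t=1ms: DENY
  req#6 t=1ms: DENY
  req#7 t=1ms: DENY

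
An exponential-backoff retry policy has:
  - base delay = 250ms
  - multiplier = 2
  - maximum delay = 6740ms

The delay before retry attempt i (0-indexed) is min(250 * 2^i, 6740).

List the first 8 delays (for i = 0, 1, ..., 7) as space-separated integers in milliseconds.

Computing each delay:
  i=0: min(250*2^0, 6740) = 250
  i=1: min(250*2^1, 6740) = 500
  i=2: min(250*2^2, 6740) = 1000
  i=3: min(250*2^3, 6740) = 2000
  i=4: min(250*2^4, 6740) = 4000
  i=5: min(250*2^5, 6740) = 6740
  i=6: min(250*2^6, 6740) = 6740
  i=7: min(250*2^7, 6740) = 6740

Answer: 250 500 1000 2000 4000 6740 6740 6740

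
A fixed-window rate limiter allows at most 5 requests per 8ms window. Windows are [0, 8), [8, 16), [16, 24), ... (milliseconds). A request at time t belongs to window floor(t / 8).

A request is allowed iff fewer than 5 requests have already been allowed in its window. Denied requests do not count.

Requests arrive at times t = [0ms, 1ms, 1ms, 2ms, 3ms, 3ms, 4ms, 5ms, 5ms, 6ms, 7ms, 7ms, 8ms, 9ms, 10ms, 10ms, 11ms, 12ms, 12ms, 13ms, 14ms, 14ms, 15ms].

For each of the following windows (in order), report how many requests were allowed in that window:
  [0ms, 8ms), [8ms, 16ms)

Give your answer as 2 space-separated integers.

Answer: 5 5

Derivation:
Processing requests:
  req#1 t=0ms (window 0): ALLOW
  req#2 t=1ms (window 0): ALLOW
  req#3 t=1ms (window 0): ALLOW
  req#4 t=2ms (window 0): ALLOW
  req#5 t=3ms (window 0): ALLOW
  req#6 t=3ms (window 0): DENY
  req#7 t=4ms (window 0): DENY
  req#8 t=5ms (window 0): DENY
  req#9 t=5ms (window 0): DENY
  req#10 t=6ms (window 0): DENY
  req#11 t=7ms (window 0): DENY
  req#12 t=7ms (window 0): DENY
  req#13 t=8ms (window 1): ALLOW
  req#14 t=9ms (window 1): ALLOW
  req#15 t=10ms (window 1): ALLOW
  req#16 t=10ms (window 1): ALLOW
  req#17 t=11ms (window 1): ALLOW
  req#18 t=12ms (window 1): DENY
  req#19 t=12ms (window 1): DENY
  req#20 t=13ms (window 1): DENY
  req#21 t=14ms (window 1): DENY
  req#22 t=14ms (window 1): DENY
  req#23 t=15ms (window 1): DENY

Allowed counts by window: 5 5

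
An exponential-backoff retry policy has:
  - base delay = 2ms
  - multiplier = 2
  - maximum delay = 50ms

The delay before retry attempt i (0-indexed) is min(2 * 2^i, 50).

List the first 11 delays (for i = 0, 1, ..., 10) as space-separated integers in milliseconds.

Answer: 2 4 8 16 32 50 50 50 50 50 50

Derivation:
Computing each delay:
  i=0: min(2*2^0, 50) = 2
  i=1: min(2*2^1, 50) = 4
  i=2: min(2*2^2, 50) = 8
  i=3: min(2*2^3, 50) = 16
  i=4: min(2*2^4, 50) = 32
  i=5: min(2*2^5, 50) = 50
  i=6: min(2*2^6, 50) = 50
  i=7: min(2*2^7, 50) = 50
  i=8: min(2*2^8, 50) = 50
  i=9: min(2*2^9, 50) = 50
  i=10: min(2*2^10, 50) = 50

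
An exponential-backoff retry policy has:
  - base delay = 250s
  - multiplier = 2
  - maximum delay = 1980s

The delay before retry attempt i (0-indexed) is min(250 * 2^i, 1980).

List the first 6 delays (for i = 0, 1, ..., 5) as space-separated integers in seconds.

Computing each delay:
  i=0: min(250*2^0, 1980) = 250
  i=1: min(250*2^1, 1980) = 500
  i=2: min(250*2^2, 1980) = 1000
  i=3: min(250*2^3, 1980) = 1980
  i=4: min(250*2^4, 1980) = 1980
  i=5: min(250*2^5, 1980) = 1980

Answer: 250 500 1000 1980 1980 1980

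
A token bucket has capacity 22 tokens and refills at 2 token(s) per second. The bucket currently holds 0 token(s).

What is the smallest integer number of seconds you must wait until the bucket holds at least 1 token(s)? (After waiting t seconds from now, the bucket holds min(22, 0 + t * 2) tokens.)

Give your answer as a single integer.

Need 0 + t * 2 >= 1, so t >= 1/2.
Smallest integer t = ceil(1/2) = 1.

Answer: 1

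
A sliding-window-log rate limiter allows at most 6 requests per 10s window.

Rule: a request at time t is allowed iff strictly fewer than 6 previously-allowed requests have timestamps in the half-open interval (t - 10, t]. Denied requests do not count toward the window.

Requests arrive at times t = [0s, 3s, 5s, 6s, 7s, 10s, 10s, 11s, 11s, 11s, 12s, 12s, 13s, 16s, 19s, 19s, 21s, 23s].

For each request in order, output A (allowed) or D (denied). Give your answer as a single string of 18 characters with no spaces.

Answer: AAAAAAADDDDDAAAAAA

Derivation:
Tracking allowed requests in the window:
  req#1 t=0s: ALLOW
  req#2 t=3s: ALLOW
  req#3 t=5s: ALLOW
  req#4 t=6s: ALLOW
  req#5 t=7s: ALLOW
  req#6 t=10s: ALLOW
  req#7 t=10s: ALLOW
  req#8 t=11s: DENY
  req#9 t=11s: DENY
  req#10 t=11s: DENY
  req#11 t=12s: DENY
  req#12 t=12s: DENY
  req#13 t=13s: ALLOW
  req#14 t=16s: ALLOW
  req#15 t=19s: ALLOW
  req#16 t=19s: ALLOW
  req#17 t=21s: ALLOW
  req#18 t=23s: ALLOW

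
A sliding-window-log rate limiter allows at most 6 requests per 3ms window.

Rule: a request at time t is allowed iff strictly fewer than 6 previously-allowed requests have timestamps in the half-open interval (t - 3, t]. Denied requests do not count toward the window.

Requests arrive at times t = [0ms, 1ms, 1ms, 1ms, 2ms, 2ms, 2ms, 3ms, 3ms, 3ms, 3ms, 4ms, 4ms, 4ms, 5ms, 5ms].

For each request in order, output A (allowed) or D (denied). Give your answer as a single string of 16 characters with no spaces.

Answer: AAAAAADADDDAAAAA

Derivation:
Tracking allowed requests in the window:
  req#1 t=0ms: ALLOW
  req#2 t=1ms: ALLOW
  req#3 t=1ms: ALLOW
  req#4 t=1ms: ALLOW
  req#5 t=2ms: ALLOW
  req#6 t=2ms: ALLOW
  req#7 t=2ms: DENY
  req#8 t=3ms: ALLOW
  req#9 t=3ms: DENY
  req#10 t=3ms: DENY
  req#11 t=3ms: DENY
  req#12 t=4ms: ALLOW
  req#13 t=4ms: ALLOW
  req#14 t=4ms: ALLOW
  req#15 t=5ms: ALLOW
  req#16 t=5ms: ALLOW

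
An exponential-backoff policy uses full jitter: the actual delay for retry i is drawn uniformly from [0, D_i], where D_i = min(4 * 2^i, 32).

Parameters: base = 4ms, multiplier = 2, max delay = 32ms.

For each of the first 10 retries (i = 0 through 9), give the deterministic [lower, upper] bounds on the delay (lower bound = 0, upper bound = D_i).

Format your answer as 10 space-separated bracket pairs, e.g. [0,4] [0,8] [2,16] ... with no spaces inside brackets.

Answer: [0,4] [0,8] [0,16] [0,32] [0,32] [0,32] [0,32] [0,32] [0,32] [0,32]

Derivation:
Computing bounds per retry:
  i=0: D_i=min(4*2^0,32)=4, bounds=[0,4]
  i=1: D_i=min(4*2^1,32)=8, bounds=[0,8]
  i=2: D_i=min(4*2^2,32)=16, bounds=[0,16]
  i=3: D_i=min(4*2^3,32)=32, bounds=[0,32]
  i=4: D_i=min(4*2^4,32)=32, bounds=[0,32]
  i=5: D_i=min(4*2^5,32)=32, bounds=[0,32]
  i=6: D_i=min(4*2^6,32)=32, bounds=[0,32]
  i=7: D_i=min(4*2^7,32)=32, bounds=[0,32]
  i=8: D_i=min(4*2^8,32)=32, bounds=[0,32]
  i=9: D_i=min(4*2^9,32)=32, bounds=[0,32]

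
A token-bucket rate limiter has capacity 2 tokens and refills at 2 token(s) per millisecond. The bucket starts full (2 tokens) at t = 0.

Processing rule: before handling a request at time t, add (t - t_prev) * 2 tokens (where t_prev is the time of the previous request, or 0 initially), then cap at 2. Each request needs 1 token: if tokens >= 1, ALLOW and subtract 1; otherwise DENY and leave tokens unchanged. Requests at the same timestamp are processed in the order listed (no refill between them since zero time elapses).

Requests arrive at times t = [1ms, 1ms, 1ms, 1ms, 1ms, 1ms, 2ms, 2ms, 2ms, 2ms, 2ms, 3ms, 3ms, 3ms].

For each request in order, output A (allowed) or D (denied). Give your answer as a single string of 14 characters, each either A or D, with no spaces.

Answer: AADDDDAADDDAAD

Derivation:
Simulating step by step:
  req#1 t=1ms: ALLOW
  req#2 t=1ms: ALLOW
  req#3 t=1ms: DENY
  req#4 t=1ms: DENY
  req#5 t=1ms: DENY
  req#6 t=1ms: DENY
  req#7 t=2ms: ALLOW
  req#8 t=2ms: ALLOW
  req#9 t=2ms: DENY
  req#10 t=2ms: DENY
  req#11 t=2ms: DENY
  req#12 t=3ms: ALLOW
  req#13 t=3ms: ALLOW
  req#14 t=3ms: DENY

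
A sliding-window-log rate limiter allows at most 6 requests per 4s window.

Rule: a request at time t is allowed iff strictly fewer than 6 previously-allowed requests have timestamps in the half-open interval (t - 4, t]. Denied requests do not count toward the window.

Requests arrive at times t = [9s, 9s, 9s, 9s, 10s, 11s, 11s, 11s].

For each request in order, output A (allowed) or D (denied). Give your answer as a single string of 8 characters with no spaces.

Answer: AAAAAADD

Derivation:
Tracking allowed requests in the window:
  req#1 t=9s: ALLOW
  req#2 t=9s: ALLOW
  req#3 t=9s: ALLOW
  req#4 t=9s: ALLOW
  req#5 t=10s: ALLOW
  req#6 t=11s: ALLOW
  req#7 t=11s: DENY
  req#8 t=11s: DENY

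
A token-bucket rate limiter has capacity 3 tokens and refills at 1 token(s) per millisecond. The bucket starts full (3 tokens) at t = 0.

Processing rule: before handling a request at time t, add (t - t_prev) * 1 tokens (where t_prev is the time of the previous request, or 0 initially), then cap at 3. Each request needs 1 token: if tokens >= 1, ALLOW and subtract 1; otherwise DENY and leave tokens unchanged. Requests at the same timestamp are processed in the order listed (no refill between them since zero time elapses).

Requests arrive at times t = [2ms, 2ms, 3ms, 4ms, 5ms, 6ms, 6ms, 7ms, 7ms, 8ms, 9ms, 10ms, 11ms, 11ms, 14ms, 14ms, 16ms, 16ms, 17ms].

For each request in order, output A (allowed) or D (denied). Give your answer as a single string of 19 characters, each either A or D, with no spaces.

Simulating step by step:
  req#1 t=2ms: ALLOW
  req#2 t=2ms: ALLOW
  req#3 t=3ms: ALLOW
  req#4 t=4ms: ALLOW
  req#5 t=5ms: ALLOW
  req#6 t=6ms: ALLOW
  req#7 t=6ms: ALLOW
  req#8 t=7ms: ALLOW
  req#9 t=7ms: DENY
  req#10 t=8ms: ALLOW
  req#11 t=9ms: ALLOW
  req#12 t=10ms: ALLOW
  req#13 t=11ms: ALLOW
  req#14 t=11ms: DENY
  req#15 t=14ms: ALLOW
  req#16 t=14ms: ALLOW
  req#17 t=16ms: ALLOW
  req#18 t=16ms: ALLOW
  req#19 t=17ms: ALLOW

Answer: AAAAAAAADAAAADAAAAA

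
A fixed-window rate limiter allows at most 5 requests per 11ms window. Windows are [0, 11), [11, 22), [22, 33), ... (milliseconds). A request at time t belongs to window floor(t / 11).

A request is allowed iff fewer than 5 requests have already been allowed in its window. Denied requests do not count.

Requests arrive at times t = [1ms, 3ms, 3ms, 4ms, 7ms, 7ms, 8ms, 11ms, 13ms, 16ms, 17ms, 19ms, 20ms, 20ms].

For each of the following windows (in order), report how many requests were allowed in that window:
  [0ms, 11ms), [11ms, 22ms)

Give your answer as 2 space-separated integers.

Answer: 5 5

Derivation:
Processing requests:
  req#1 t=1ms (window 0): ALLOW
  req#2 t=3ms (window 0): ALLOW
  req#3 t=3ms (window 0): ALLOW
  req#4 t=4ms (window 0): ALLOW
  req#5 t=7ms (window 0): ALLOW
  req#6 t=7ms (window 0): DENY
  req#7 t=8ms (window 0): DENY
  req#8 t=11ms (window 1): ALLOW
  req#9 t=13ms (window 1): ALLOW
  req#10 t=16ms (window 1): ALLOW
  req#11 t=17ms (window 1): ALLOW
  req#12 t=19ms (window 1): ALLOW
  req#13 t=20ms (window 1): DENY
  req#14 t=20ms (window 1): DENY

Allowed counts by window: 5 5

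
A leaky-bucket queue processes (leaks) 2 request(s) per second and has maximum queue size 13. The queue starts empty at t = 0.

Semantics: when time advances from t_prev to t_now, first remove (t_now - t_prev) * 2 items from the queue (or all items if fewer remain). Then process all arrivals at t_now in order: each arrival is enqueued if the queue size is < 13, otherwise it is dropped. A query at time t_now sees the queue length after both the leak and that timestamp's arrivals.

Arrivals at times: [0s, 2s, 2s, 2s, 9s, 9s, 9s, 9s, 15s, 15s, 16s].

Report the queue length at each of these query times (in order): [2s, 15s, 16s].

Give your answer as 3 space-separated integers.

Answer: 3 2 1

Derivation:
Queue lengths at query times:
  query t=2s: backlog = 3
  query t=15s: backlog = 2
  query t=16s: backlog = 1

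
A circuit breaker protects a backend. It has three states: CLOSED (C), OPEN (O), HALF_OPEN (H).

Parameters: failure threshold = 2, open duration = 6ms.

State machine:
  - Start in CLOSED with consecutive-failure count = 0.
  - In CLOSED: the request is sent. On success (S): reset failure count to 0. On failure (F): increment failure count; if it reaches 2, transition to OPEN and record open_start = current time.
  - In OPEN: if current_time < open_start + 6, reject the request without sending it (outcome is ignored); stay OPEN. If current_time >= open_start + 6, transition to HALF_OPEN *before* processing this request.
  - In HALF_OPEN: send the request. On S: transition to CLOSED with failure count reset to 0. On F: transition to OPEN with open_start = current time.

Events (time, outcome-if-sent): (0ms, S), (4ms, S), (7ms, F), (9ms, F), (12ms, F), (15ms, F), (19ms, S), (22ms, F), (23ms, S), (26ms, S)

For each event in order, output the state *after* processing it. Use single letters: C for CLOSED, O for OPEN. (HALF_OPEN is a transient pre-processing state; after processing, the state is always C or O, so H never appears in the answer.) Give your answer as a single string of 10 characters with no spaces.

State after each event:
  event#1 t=0ms outcome=S: state=CLOSED
  event#2 t=4ms outcome=S: state=CLOSED
  event#3 t=7ms outcome=F: state=CLOSED
  event#4 t=9ms outcome=F: state=OPEN
  event#5 t=12ms outcome=F: state=OPEN
  event#6 t=15ms outcome=F: state=OPEN
  event#7 t=19ms outcome=S: state=OPEN
  event#8 t=22ms outcome=F: state=OPEN
  event#9 t=23ms outcome=S: state=OPEN
  event#10 t=26ms outcome=S: state=OPEN

Answer: CCCOOOOOOO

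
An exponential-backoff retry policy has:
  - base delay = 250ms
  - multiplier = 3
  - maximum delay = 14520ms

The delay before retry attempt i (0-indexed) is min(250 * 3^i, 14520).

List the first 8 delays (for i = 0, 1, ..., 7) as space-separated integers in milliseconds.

Computing each delay:
  i=0: min(250*3^0, 14520) = 250
  i=1: min(250*3^1, 14520) = 750
  i=2: min(250*3^2, 14520) = 2250
  i=3: min(250*3^3, 14520) = 6750
  i=4: min(250*3^4, 14520) = 14520
  i=5: min(250*3^5, 14520) = 14520
  i=6: min(250*3^6, 14520) = 14520
  i=7: min(250*3^7, 14520) = 14520

Answer: 250 750 2250 6750 14520 14520 14520 14520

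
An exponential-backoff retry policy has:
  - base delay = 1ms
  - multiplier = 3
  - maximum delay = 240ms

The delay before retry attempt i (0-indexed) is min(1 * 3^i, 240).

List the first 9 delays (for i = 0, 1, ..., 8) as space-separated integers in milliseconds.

Answer: 1 3 9 27 81 240 240 240 240

Derivation:
Computing each delay:
  i=0: min(1*3^0, 240) = 1
  i=1: min(1*3^1, 240) = 3
  i=2: min(1*3^2, 240) = 9
  i=3: min(1*3^3, 240) = 27
  i=4: min(1*3^4, 240) = 81
  i=5: min(1*3^5, 240) = 240
  i=6: min(1*3^6, 240) = 240
  i=7: min(1*3^7, 240) = 240
  i=8: min(1*3^8, 240) = 240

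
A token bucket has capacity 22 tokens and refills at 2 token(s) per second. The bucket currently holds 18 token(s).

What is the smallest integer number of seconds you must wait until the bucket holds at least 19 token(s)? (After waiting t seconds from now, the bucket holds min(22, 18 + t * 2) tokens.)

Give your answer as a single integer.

Need 18 + t * 2 >= 19, so t >= 1/2.
Smallest integer t = ceil(1/2) = 1.

Answer: 1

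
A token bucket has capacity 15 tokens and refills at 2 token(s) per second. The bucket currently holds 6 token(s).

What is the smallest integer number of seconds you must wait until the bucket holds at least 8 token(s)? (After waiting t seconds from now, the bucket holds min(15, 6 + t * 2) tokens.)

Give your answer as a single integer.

Answer: 1

Derivation:
Need 6 + t * 2 >= 8, so t >= 2/2.
Smallest integer t = ceil(2/2) = 1.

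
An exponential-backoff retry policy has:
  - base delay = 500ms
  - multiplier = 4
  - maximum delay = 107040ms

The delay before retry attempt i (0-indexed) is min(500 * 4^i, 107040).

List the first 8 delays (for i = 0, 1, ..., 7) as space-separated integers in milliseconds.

Computing each delay:
  i=0: min(500*4^0, 107040) = 500
  i=1: min(500*4^1, 107040) = 2000
  i=2: min(500*4^2, 107040) = 8000
  i=3: min(500*4^3, 107040) = 32000
  i=4: min(500*4^4, 107040) = 107040
  i=5: min(500*4^5, 107040) = 107040
  i=6: min(500*4^6, 107040) = 107040
  i=7: min(500*4^7, 107040) = 107040

Answer: 500 2000 8000 32000 107040 107040 107040 107040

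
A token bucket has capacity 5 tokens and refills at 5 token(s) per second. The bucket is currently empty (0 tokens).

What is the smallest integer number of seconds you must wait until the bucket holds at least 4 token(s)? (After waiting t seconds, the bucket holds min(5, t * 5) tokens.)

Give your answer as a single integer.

Need t * 5 >= 4, so t >= 4/5.
Smallest integer t = ceil(4/5) = 1.

Answer: 1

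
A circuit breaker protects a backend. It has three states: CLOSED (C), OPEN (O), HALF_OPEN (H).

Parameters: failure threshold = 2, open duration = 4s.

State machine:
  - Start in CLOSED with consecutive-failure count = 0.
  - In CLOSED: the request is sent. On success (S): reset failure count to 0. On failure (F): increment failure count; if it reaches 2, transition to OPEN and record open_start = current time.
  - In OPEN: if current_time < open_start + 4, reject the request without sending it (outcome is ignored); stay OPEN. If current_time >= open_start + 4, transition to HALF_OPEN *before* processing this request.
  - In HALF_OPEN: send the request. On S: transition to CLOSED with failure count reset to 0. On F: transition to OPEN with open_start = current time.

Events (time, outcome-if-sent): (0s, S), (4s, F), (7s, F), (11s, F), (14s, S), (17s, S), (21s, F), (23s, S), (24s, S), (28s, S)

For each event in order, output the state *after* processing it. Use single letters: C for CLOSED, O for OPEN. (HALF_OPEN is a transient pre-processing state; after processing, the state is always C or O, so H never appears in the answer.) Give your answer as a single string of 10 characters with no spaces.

State after each event:
  event#1 t=0s outcome=S: state=CLOSED
  event#2 t=4s outcome=F: state=CLOSED
  event#3 t=7s outcome=F: state=OPEN
  event#4 t=11s outcome=F: state=OPEN
  event#5 t=14s outcome=S: state=OPEN
  event#6 t=17s outcome=S: state=CLOSED
  event#7 t=21s outcome=F: state=CLOSED
  event#8 t=23s outcome=S: state=CLOSED
  event#9 t=24s outcome=S: state=CLOSED
  event#10 t=28s outcome=S: state=CLOSED

Answer: CCOOOCCCCC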